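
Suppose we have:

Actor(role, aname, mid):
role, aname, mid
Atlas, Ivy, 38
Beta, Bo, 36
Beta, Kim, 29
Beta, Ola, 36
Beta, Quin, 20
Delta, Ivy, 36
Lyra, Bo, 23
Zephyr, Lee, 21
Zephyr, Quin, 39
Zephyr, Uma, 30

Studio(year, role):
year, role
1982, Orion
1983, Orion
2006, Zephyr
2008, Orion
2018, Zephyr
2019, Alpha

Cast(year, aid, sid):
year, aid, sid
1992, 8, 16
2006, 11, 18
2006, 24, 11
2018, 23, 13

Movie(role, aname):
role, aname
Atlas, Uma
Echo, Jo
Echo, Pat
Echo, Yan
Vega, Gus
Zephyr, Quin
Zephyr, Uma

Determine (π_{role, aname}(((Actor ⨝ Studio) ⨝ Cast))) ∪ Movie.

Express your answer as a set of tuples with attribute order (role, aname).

Joining Actor and Studio on role yields {(Zephyr, Lee, 21, 2006), (Zephyr, Lee, 21, 2018), (Zephyr, Quin, 39, 2006), (Zephyr, Quin, 39, 2018), (Zephyr, Uma, 30, 2006), (Zephyr, Uma, 30, 2018)}.
Joining (Actor ⨝ Studio) and Cast on year yields {(Zephyr, Lee, 21, 2006, 11, 18), (Zephyr, Lee, 21, 2006, 24, 11), (Zephyr, Lee, 21, 2018, 23, 13), (Zephyr, Quin, 39, 2006, 11, 18), (Zephyr, Quin, 39, 2006, 24, 11), (Zephyr, Quin, 39, 2018, 23, 13), (Zephyr, Uma, 30, 2006, 11, 18), (Zephyr, Uma, 30, 2006, 24, 11), (Zephyr, Uma, 30, 2018, 23, 13)}.
π_{role, aname} gives {(Zephyr, Lee), (Zephyr, Quin), (Zephyr, Uma)} (6 duplicate(s) eliminated).
Union: {(Zephyr, Lee), (Zephyr, Quin), (Zephyr, Uma)} with {(Atlas, Uma), (Echo, Jo), (Echo, Pat), (Echo, Yan), (Vega, Gus), (Zephyr, Quin), (Zephyr, Uma)} → {(Atlas, Uma), (Echo, Jo), (Echo, Pat), (Echo, Yan), (Vega, Gus), (Zephyr, Lee), (Zephyr, Quin), (Zephyr, Uma)}

{(Atlas, Uma), (Echo, Jo), (Echo, Pat), (Echo, Yan), (Vega, Gus), (Zephyr, Lee), (Zephyr, Quin), (Zephyr, Uma)}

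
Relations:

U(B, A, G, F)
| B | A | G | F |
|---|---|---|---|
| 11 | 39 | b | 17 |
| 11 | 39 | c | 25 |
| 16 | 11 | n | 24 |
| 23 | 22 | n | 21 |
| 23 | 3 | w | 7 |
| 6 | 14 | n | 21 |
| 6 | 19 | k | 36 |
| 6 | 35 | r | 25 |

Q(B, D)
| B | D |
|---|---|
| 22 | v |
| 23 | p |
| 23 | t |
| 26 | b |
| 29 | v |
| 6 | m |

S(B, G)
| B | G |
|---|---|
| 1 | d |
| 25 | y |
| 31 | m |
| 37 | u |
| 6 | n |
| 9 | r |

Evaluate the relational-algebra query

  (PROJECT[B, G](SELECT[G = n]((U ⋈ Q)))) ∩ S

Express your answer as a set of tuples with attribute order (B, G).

Natural join on B: {(23, 22, n, 21, p), (23, 22, n, 21, t), (23, 3, w, 7, p), (23, 3, w, 7, t), (6, 14, n, 21, m), (6, 19, k, 36, m), (6, 35, r, 25, m)}
σ[G = n]: keep tuples satisfying G = n → {(23, 22, n, 21, p), (23, 22, n, 21, t), (6, 14, n, 21, m)}
Keep only column(s) B, G (1 duplicate(s) eliminated): {(23, n), (6, n)}
Taking the intersection: {(6, n)}

{(6, n)}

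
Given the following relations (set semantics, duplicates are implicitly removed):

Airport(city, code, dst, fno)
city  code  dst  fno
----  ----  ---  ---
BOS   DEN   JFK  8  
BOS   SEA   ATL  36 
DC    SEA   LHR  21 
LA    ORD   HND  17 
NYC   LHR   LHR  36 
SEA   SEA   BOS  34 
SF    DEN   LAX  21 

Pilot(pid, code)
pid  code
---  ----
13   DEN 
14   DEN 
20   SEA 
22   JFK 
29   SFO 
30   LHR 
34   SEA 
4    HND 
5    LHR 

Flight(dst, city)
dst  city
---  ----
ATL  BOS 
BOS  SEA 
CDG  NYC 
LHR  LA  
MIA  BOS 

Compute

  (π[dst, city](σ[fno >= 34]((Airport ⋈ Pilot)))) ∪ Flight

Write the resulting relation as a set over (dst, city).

{(ATL, BOS), (BOS, SEA), (CDG, NYC), (LHR, LA), (LHR, NYC), (MIA, BOS)}

Airport ⋈ Pilot (natural join on code): {(BOS, DEN, JFK, 8, 13), (BOS, DEN, JFK, 8, 14), (BOS, SEA, ATL, 36, 20), (BOS, SEA, ATL, 36, 34), (DC, SEA, LHR, 21, 20), (DC, SEA, LHR, 21, 34), (NYC, LHR, LHR, 36, 30), (NYC, LHR, LHR, 36, 5), (SEA, SEA, BOS, 34, 20), (SEA, SEA, BOS, 34, 34), (SF, DEN, LAX, 21, 13), (SF, DEN, LAX, 21, 14)}
Apply σ_{fno >= 34}; surviving tuples: {(BOS, SEA, ATL, 36, 20), (BOS, SEA, ATL, 36, 34), (NYC, LHR, LHR, 36, 30), (NYC, LHR, LHR, 36, 5), (SEA, SEA, BOS, 34, 20), (SEA, SEA, BOS, 34, 34)}
Keep only column(s) dst, city (3 duplicate(s) eliminated): {(ATL, BOS), (BOS, SEA), (LHR, NYC)}
Taking the union: {(ATL, BOS), (BOS, SEA), (CDG, NYC), (LHR, LA), (LHR, NYC), (MIA, BOS)}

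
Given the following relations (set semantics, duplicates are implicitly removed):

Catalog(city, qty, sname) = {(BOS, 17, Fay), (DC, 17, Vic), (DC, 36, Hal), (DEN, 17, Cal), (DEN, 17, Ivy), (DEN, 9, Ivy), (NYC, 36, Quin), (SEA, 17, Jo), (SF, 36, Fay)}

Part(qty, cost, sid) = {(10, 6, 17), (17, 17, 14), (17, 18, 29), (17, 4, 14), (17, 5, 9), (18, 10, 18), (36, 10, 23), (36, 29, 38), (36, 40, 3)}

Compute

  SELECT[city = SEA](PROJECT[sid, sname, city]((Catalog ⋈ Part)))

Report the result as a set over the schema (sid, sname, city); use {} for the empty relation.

{(14, Jo, SEA), (29, Jo, SEA), (9, Jo, SEA)}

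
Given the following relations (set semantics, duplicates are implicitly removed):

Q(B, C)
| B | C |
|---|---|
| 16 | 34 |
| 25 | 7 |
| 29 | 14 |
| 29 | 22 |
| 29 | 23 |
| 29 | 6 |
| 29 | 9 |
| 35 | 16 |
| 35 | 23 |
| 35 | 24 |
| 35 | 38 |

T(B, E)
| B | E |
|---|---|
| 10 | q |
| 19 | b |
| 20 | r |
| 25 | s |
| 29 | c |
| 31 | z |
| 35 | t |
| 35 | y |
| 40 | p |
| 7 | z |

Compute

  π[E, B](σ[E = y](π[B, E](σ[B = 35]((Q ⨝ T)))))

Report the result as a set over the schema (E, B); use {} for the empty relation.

{(y, 35)}

Q ⋈ T (natural join on B): {(25, 7, s), (29, 14, c), (29, 22, c), (29, 23, c), (29, 6, c), (29, 9, c), (35, 16, t), (35, 16, y), (35, 23, t), (35, 23, y), (35, 24, t), (35, 24, y), (35, 38, t), (35, 38, y)}
σ[B = 35]: keep tuples satisfying B = 35 → {(35, 16, t), (35, 16, y), (35, 23, t), (35, 23, y), (35, 24, t), (35, 24, y), (35, 38, t), (35, 38, y)}
π_{B, E} gives {(35, t), (35, y)} (6 duplicate(s) eliminated).
σ[E = y]: keep tuples satisfying E = y → {(35, y)}
π_{E, B} gives {(y, 35)}.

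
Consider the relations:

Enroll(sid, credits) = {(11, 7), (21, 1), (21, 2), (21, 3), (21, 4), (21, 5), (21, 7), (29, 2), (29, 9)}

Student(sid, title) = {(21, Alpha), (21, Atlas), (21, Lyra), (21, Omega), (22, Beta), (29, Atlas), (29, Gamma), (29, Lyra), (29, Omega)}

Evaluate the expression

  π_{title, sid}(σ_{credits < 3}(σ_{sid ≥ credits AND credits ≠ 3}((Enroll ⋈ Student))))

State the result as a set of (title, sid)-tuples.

{(Alpha, 21), (Atlas, 21), (Atlas, 29), (Gamma, 29), (Lyra, 21), (Lyra, 29), (Omega, 21), (Omega, 29)}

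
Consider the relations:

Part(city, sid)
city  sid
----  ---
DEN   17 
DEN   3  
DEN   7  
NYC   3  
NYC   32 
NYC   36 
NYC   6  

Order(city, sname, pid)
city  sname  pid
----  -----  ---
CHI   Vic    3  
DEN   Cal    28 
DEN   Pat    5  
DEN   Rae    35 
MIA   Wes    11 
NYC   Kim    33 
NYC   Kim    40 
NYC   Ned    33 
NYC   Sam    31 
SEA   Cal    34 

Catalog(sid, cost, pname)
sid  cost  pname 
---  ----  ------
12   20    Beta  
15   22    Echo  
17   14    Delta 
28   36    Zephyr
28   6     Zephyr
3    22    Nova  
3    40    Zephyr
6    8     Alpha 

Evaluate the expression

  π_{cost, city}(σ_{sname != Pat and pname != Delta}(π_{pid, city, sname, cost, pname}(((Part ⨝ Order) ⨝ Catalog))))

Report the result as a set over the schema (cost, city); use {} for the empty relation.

{(22, DEN), (22, NYC), (40, DEN), (40, NYC), (8, NYC)}

Natural join on city: {(DEN, 17, Cal, 28), (DEN, 17, Pat, 5), (DEN, 17, Rae, 35), (DEN, 3, Cal, 28), (DEN, 3, Pat, 5), (DEN, 3, Rae, 35), (DEN, 7, Cal, 28), (DEN, 7, Pat, 5), (DEN, 7, Rae, 35), (NYC, 3, Kim, 33), (NYC, 3, Kim, 40), (NYC, 3, Ned, 33), (NYC, 3, Sam, 31), (NYC, 32, Kim, 33), (NYC, 32, Kim, 40), (NYC, 32, Ned, 33), (NYC, 32, Sam, 31), (NYC, 36, Kim, 33), (NYC, 36, Kim, 40), (NYC, 36, Ned, 33), (NYC, 36, Sam, 31), (NYC, 6, Kim, 33), (NYC, 6, Kim, 40), (NYC, 6, Ned, 33), (NYC, 6, Sam, 31)}
Natural join on sid: {(DEN, 17, Cal, 28, 14, Delta), (DEN, 17, Pat, 5, 14, Delta), (DEN, 17, Rae, 35, 14, Delta), (DEN, 3, Cal, 28, 22, Nova), (DEN, 3, Cal, 28, 40, Zephyr), (DEN, 3, Pat, 5, 22, Nova), (DEN, 3, Pat, 5, 40, Zephyr), (DEN, 3, Rae, 35, 22, Nova), (DEN, 3, Rae, 35, 40, Zephyr), (NYC, 3, Kim, 33, 22, Nova), (NYC, 3, Kim, 33, 40, Zephyr), (NYC, 3, Kim, 40, 22, Nova), (NYC, 3, Kim, 40, 40, Zephyr), (NYC, 3, Ned, 33, 22, Nova), (NYC, 3, Ned, 33, 40, Zephyr), (NYC, 3, Sam, 31, 22, Nova), (NYC, 3, Sam, 31, 40, Zephyr), (NYC, 6, Kim, 33, 8, Alpha), (NYC, 6, Kim, 40, 8, Alpha), (NYC, 6, Ned, 33, 8, Alpha), (NYC, 6, Sam, 31, 8, Alpha)}
π_{pid, city, sname, cost, pname} gives {(28, DEN, Cal, 14, Delta), (28, DEN, Cal, 22, Nova), (28, DEN, Cal, 40, Zephyr), (31, NYC, Sam, 22, Nova), (31, NYC, Sam, 40, Zephyr), (31, NYC, Sam, 8, Alpha), (33, NYC, Kim, 22, Nova), (33, NYC, Kim, 40, Zephyr), (33, NYC, Kim, 8, Alpha), (33, NYC, Ned, 22, Nova), (33, NYC, Ned, 40, Zephyr), (33, NYC, Ned, 8, Alpha), (35, DEN, Rae, 14, Delta), (35, DEN, Rae, 22, Nova), (35, DEN, Rae, 40, Zephyr), (40, NYC, Kim, 22, Nova), (40, NYC, Kim, 40, Zephyr), (40, NYC, Kim, 8, Alpha), (5, DEN, Pat, 14, Delta), (5, DEN, Pat, 22, Nova), (5, DEN, Pat, 40, Zephyr)}.
σ[sname != Pat and pname != Delta]: keep tuples satisfying sname != Pat and pname != Delta → {(28, DEN, Cal, 22, Nova), (28, DEN, Cal, 40, Zephyr), (31, NYC, Sam, 22, Nova), (31, NYC, Sam, 40, Zephyr), (31, NYC, Sam, 8, Alpha), (33, NYC, Kim, 22, Nova), (33, NYC, Kim, 40, Zephyr), (33, NYC, Kim, 8, Alpha), (33, NYC, Ned, 22, Nova), (33, NYC, Ned, 40, Zephyr), (33, NYC, Ned, 8, Alpha), (35, DEN, Rae, 22, Nova), (35, DEN, Rae, 40, Zephyr), (40, NYC, Kim, 22, Nova), (40, NYC, Kim, 40, Zephyr), (40, NYC, Kim, 8, Alpha)}
π_{cost, city} gives {(22, DEN), (22, NYC), (40, DEN), (40, NYC), (8, NYC)} (11 duplicate(s) eliminated).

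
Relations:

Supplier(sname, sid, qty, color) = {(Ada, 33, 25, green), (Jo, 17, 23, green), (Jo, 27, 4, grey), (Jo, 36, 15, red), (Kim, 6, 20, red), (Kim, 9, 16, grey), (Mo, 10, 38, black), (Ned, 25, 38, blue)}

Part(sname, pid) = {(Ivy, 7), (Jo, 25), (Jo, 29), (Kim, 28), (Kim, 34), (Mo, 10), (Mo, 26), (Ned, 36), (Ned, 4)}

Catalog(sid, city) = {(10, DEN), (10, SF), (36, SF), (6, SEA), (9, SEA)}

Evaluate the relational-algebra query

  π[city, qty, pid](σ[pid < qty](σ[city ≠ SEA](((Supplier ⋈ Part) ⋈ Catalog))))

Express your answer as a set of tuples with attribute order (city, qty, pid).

Supplier ⋈ Part (natural join on sname): {(Jo, 17, 23, green, 25), (Jo, 17, 23, green, 29), (Jo, 27, 4, grey, 25), (Jo, 27, 4, grey, 29), (Jo, 36, 15, red, 25), (Jo, 36, 15, red, 29), (Kim, 6, 20, red, 28), (Kim, 6, 20, red, 34), (Kim, 9, 16, grey, 28), (Kim, 9, 16, grey, 34), (Mo, 10, 38, black, 10), (Mo, 10, 38, black, 26), (Ned, 25, 38, blue, 36), (Ned, 25, 38, blue, 4)}
(Supplier ⋈ Part) ⋈ Catalog (natural join on sid): {(Jo, 36, 15, red, 25, SF), (Jo, 36, 15, red, 29, SF), (Kim, 6, 20, red, 28, SEA), (Kim, 6, 20, red, 34, SEA), (Kim, 9, 16, grey, 28, SEA), (Kim, 9, 16, grey, 34, SEA), (Mo, 10, 38, black, 10, DEN), (Mo, 10, 38, black, 10, SF), (Mo, 10, 38, black, 26, DEN), (Mo, 10, 38, black, 26, SF)}
σ[city ≠ SEA]: keep tuples satisfying city ≠ SEA → {(Jo, 36, 15, red, 25, SF), (Jo, 36, 15, red, 29, SF), (Mo, 10, 38, black, 10, DEN), (Mo, 10, 38, black, 10, SF), (Mo, 10, 38, black, 26, DEN), (Mo, 10, 38, black, 26, SF)}
σ[pid < qty]: keep tuples satisfying pid < qty → {(Mo, 10, 38, black, 10, DEN), (Mo, 10, 38, black, 10, SF), (Mo, 10, 38, black, 26, DEN), (Mo, 10, 38, black, 26, SF)}
Keep only column(s) city, qty, pid: {(DEN, 38, 10), (DEN, 38, 26), (SF, 38, 10), (SF, 38, 26)}

{(DEN, 38, 10), (DEN, 38, 26), (SF, 38, 10), (SF, 38, 26)}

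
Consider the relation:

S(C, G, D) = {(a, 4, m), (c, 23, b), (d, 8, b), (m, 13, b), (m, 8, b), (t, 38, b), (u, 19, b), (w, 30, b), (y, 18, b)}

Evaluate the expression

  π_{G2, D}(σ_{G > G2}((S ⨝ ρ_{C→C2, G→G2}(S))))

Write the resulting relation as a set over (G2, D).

ρ[C→C2, G→G2]: schema becomes (C2, G2, D); tuples unchanged.
S ⋈ ρ_{C→C2, G→G2}(S) (natural join on D): {(a, 4, m, a, 4), (c, 23, b, c, 23), (c, 23, b, d, 8), (c, 23, b, m, 13), (c, 23, b, m, 8), (c, 23, b, t, 38), (c, 23, b, u, 19), (c, 23, b, w, 30), (c, 23, b, y, 18), (d, 8, b, c, 23), (d, 8, b, d, 8), (d, 8, b, m, 13), (d, 8, b, m, 8), (d, 8, b, t, 38), (d, 8, b, u, 19), (d, 8, b, w, 30), (d, 8, b, y, 18), (m, 13, b, c, 23), (m, 13, b, d, 8), (m, 13, b, m, 13), (m, 13, b, m, 8), (m, 13, b, t, 38), (m, 13, b, u, 19), (m, 13, b, w, 30), (m, 13, b, y, 18), (m, 8, b, c, 23), (m, 8, b, d, 8), (m, 8, b, m, 13), (m, 8, b, m, 8), (m, 8, b, t, 38), (m, 8, b, u, 19), (m, 8, b, w, 30), (m, 8, b, y, 18), (t, 38, b, c, 23), (t, 38, b, d, 8), (t, 38, b, m, 13), (t, 38, b, m, 8), (t, 38, b, t, 38), (t, 38, b, u, 19), (t, 38, b, w, 30), (t, 38, b, y, 18), (u, 19, b, c, 23), (u, 19, b, d, 8), (u, 19, b, m, 13), (u, 19, b, m, 8), (u, 19, b, t, 38), (u, 19, b, u, 19), (u, 19, b, w, 30), (u, 19, b, y, 18), (w, 30, b, c, 23), (w, 30, b, d, 8), (w, 30, b, m, 13), (w, 30, b, m, 8), (w, 30, b, t, 38), (w, 30, b, u, 19), (w, 30, b, w, 30), (w, 30, b, y, 18), (y, 18, b, c, 23), (y, 18, b, d, 8), (y, 18, b, m, 13), (y, 18, b, m, 8), (y, 18, b, t, 38), (y, 18, b, u, 19), (y, 18, b, w, 30), (y, 18, b, y, 18)}
Filtering on G > G2 leaves {(c, 23, b, d, 8), (c, 23, b, m, 13), (c, 23, b, m, 8), (c, 23, b, u, 19), (c, 23, b, y, 18), (m, 13, b, d, 8), (m, 13, b, m, 8), (t, 38, b, c, 23), (t, 38, b, d, 8), (t, 38, b, m, 13), (t, 38, b, m, 8), (t, 38, b, u, 19), (t, 38, b, w, 30), (t, 38, b, y, 18), (u, 19, b, d, 8), (u, 19, b, m, 13), (u, 19, b, m, 8), (u, 19, b, y, 18), (w, 30, b, c, 23), (w, 30, b, d, 8), (w, 30, b, m, 13), (w, 30, b, m, 8), (w, 30, b, u, 19), (w, 30, b, y, 18), (y, 18, b, d, 8), (y, 18, b, m, 13), (y, 18, b, m, 8)}.
π[G2, D]: project onto (G2, D) (21 duplicate(s) eliminated) → {(13, b), (18, b), (19, b), (23, b), (30, b), (8, b)}

{(13, b), (18, b), (19, b), (23, b), (30, b), (8, b)}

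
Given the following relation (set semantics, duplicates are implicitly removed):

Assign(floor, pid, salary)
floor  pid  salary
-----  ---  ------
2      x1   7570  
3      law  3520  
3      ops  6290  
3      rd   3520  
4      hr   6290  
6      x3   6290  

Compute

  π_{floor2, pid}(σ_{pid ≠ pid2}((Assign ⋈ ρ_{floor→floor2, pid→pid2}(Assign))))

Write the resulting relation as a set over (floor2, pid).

{(3, hr), (3, law), (3, rd), (3, x3), (4, ops), (4, x3), (6, hr), (6, ops)}

ρ[floor→floor2, pid→pid2]: schema becomes (floor2, pid2, salary); tuples unchanged.
Joining Assign and ρ_{floor→floor2, pid→pid2}(Assign) on salary yields {(2, x1, 7570, 2, x1), (3, law, 3520, 3, law), (3, law, 3520, 3, rd), (3, ops, 6290, 3, ops), (3, ops, 6290, 4, hr), (3, ops, 6290, 6, x3), (3, rd, 3520, 3, law), (3, rd, 3520, 3, rd), (4, hr, 6290, 3, ops), (4, hr, 6290, 4, hr), (4, hr, 6290, 6, x3), (6, x3, 6290, 3, ops), (6, x3, 6290, 4, hr), (6, x3, 6290, 6, x3)}.
Selection pid ≠ pid2: {(3, law, 3520, 3, rd), (3, ops, 6290, 4, hr), (3, ops, 6290, 6, x3), (3, rd, 3520, 3, law), (4, hr, 6290, 3, ops), (4, hr, 6290, 6, x3), (6, x3, 6290, 3, ops), (6, x3, 6290, 4, hr)}
π_{floor2, pid} gives {(3, hr), (3, law), (3, rd), (3, x3), (4, ops), (4, x3), (6, hr), (6, ops)}.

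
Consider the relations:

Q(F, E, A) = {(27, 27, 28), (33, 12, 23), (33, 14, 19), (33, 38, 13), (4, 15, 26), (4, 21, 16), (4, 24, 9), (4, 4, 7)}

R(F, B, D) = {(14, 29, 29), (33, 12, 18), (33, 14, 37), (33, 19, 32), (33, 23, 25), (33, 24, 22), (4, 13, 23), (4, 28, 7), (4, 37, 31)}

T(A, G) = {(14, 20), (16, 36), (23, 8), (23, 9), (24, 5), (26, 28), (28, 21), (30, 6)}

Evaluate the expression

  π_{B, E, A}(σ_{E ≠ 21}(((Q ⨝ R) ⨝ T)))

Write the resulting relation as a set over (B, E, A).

Natural join on F: {(33, 12, 23, 12, 18), (33, 12, 23, 14, 37), (33, 12, 23, 19, 32), (33, 12, 23, 23, 25), (33, 12, 23, 24, 22), (33, 14, 19, 12, 18), (33, 14, 19, 14, 37), (33, 14, 19, 19, 32), (33, 14, 19, 23, 25), (33, 14, 19, 24, 22), (33, 38, 13, 12, 18), (33, 38, 13, 14, 37), (33, 38, 13, 19, 32), (33, 38, 13, 23, 25), (33, 38, 13, 24, 22), (4, 15, 26, 13, 23), (4, 15, 26, 28, 7), (4, 15, 26, 37, 31), (4, 21, 16, 13, 23), (4, 21, 16, 28, 7), (4, 21, 16, 37, 31), (4, 24, 9, 13, 23), (4, 24, 9, 28, 7), (4, 24, 9, 37, 31), (4, 4, 7, 13, 23), (4, 4, 7, 28, 7), (4, 4, 7, 37, 31)}
Natural join on A: {(33, 12, 23, 12, 18, 8), (33, 12, 23, 12, 18, 9), (33, 12, 23, 14, 37, 8), (33, 12, 23, 14, 37, 9), (33, 12, 23, 19, 32, 8), (33, 12, 23, 19, 32, 9), (33, 12, 23, 23, 25, 8), (33, 12, 23, 23, 25, 9), (33, 12, 23, 24, 22, 8), (33, 12, 23, 24, 22, 9), (4, 15, 26, 13, 23, 28), (4, 15, 26, 28, 7, 28), (4, 15, 26, 37, 31, 28), (4, 21, 16, 13, 23, 36), (4, 21, 16, 28, 7, 36), (4, 21, 16, 37, 31, 36)}
Apply σ_{E ≠ 21}; surviving tuples: {(33, 12, 23, 12, 18, 8), (33, 12, 23, 12, 18, 9), (33, 12, 23, 14, 37, 8), (33, 12, 23, 14, 37, 9), (33, 12, 23, 19, 32, 8), (33, 12, 23, 19, 32, 9), (33, 12, 23, 23, 25, 8), (33, 12, 23, 23, 25, 9), (33, 12, 23, 24, 22, 8), (33, 12, 23, 24, 22, 9), (4, 15, 26, 13, 23, 28), (4, 15, 26, 28, 7, 28), (4, 15, 26, 37, 31, 28)}
Projecting to B, E, A (5 duplicate(s) eliminated): {(12, 12, 23), (13, 15, 26), (14, 12, 23), (19, 12, 23), (23, 12, 23), (24, 12, 23), (28, 15, 26), (37, 15, 26)}

{(12, 12, 23), (13, 15, 26), (14, 12, 23), (19, 12, 23), (23, 12, 23), (24, 12, 23), (28, 15, 26), (37, 15, 26)}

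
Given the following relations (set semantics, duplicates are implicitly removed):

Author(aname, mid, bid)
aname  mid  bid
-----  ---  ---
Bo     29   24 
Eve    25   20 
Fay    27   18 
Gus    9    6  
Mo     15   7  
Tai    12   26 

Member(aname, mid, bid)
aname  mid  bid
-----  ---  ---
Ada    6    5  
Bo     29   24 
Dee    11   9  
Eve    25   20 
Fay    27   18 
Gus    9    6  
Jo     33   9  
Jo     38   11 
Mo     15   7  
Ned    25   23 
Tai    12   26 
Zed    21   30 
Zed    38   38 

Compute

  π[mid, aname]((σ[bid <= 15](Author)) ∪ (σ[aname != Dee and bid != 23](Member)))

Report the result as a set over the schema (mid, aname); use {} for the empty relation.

{(12, Tai), (15, Mo), (21, Zed), (25, Eve), (27, Fay), (29, Bo), (33, Jo), (38, Jo), (38, Zed), (6, Ada), (9, Gus)}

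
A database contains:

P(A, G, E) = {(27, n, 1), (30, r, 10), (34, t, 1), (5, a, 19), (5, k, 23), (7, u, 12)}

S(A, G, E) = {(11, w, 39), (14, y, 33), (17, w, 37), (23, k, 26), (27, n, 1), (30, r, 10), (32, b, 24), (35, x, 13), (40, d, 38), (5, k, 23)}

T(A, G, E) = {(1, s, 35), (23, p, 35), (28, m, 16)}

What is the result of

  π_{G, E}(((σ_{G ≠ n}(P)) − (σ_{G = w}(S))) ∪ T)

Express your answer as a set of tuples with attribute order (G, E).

σ[G ≠ n]: keep tuples satisfying G ≠ n → {(30, r, 10), (34, t, 1), (5, a, 19), (5, k, 23), (7, u, 12)}
σ[G = w]: keep tuples satisfying G = w → {(11, w, 39), (17, w, 37)}
Difference: {(30, r, 10), (34, t, 1), (5, a, 19), (5, k, 23), (7, u, 12)} with {(11, w, 39), (17, w, 37)} → {(30, r, 10), (34, t, 1), (5, a, 19), (5, k, 23), (7, u, 12)}
Union: {(30, r, 10), (34, t, 1), (5, a, 19), (5, k, 23), (7, u, 12)} with {(1, s, 35), (23, p, 35), (28, m, 16)} → {(1, s, 35), (23, p, 35), (28, m, 16), (30, r, 10), (34, t, 1), (5, a, 19), (5, k, 23), (7, u, 12)}
π[G, E]: project onto (G, E) → {(a, 19), (k, 23), (m, 16), (p, 35), (r, 10), (s, 35), (t, 1), (u, 12)}

{(a, 19), (k, 23), (m, 16), (p, 35), (r, 10), (s, 35), (t, 1), (u, 12)}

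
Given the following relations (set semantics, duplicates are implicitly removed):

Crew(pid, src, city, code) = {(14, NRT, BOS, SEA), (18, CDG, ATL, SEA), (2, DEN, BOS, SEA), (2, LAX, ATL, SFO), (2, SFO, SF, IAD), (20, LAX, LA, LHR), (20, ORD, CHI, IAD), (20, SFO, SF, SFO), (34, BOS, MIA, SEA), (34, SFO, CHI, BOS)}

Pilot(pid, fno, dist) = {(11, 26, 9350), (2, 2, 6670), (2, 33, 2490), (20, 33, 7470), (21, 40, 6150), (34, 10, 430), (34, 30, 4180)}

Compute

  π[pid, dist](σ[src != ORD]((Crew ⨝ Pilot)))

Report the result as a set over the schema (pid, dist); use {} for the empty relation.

{(2, 2490), (2, 6670), (20, 7470), (34, 4180), (34, 430)}

Crew ⋈ Pilot (natural join on pid): {(2, DEN, BOS, SEA, 2, 6670), (2, DEN, BOS, SEA, 33, 2490), (2, LAX, ATL, SFO, 2, 6670), (2, LAX, ATL, SFO, 33, 2490), (2, SFO, SF, IAD, 2, 6670), (2, SFO, SF, IAD, 33, 2490), (20, LAX, LA, LHR, 33, 7470), (20, ORD, CHI, IAD, 33, 7470), (20, SFO, SF, SFO, 33, 7470), (34, BOS, MIA, SEA, 10, 430), (34, BOS, MIA, SEA, 30, 4180), (34, SFO, CHI, BOS, 10, 430), (34, SFO, CHI, BOS, 30, 4180)}
σ[src != ORD]: keep tuples satisfying src != ORD → {(2, DEN, BOS, SEA, 2, 6670), (2, DEN, BOS, SEA, 33, 2490), (2, LAX, ATL, SFO, 2, 6670), (2, LAX, ATL, SFO, 33, 2490), (2, SFO, SF, IAD, 2, 6670), (2, SFO, SF, IAD, 33, 2490), (20, LAX, LA, LHR, 33, 7470), (20, SFO, SF, SFO, 33, 7470), (34, BOS, MIA, SEA, 10, 430), (34, BOS, MIA, SEA, 30, 4180), (34, SFO, CHI, BOS, 10, 430), (34, SFO, CHI, BOS, 30, 4180)}
Keep only column(s) pid, dist (7 duplicate(s) eliminated): {(2, 2490), (2, 6670), (20, 7470), (34, 4180), (34, 430)}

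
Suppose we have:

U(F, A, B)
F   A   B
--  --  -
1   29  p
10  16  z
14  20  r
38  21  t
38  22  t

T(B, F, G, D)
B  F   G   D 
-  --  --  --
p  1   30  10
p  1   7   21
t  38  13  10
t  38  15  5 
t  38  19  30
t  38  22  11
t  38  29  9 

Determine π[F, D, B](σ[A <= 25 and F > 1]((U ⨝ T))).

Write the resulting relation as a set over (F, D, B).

Joining U and T on F, B yields {(1, 29, p, 30, 10), (1, 29, p, 7, 21), (38, 21, t, 13, 10), (38, 21, t, 15, 5), (38, 21, t, 19, 30), (38, 21, t, 22, 11), (38, 21, t, 29, 9), (38, 22, t, 13, 10), (38, 22, t, 15, 5), (38, 22, t, 19, 30), (38, 22, t, 22, 11), (38, 22, t, 29, 9)}.
σ[A <= 25 and F > 1]: keep tuples satisfying A <= 25 and F > 1 → {(38, 21, t, 13, 10), (38, 21, t, 15, 5), (38, 21, t, 19, 30), (38, 21, t, 22, 11), (38, 21, t, 29, 9), (38, 22, t, 13, 10), (38, 22, t, 15, 5), (38, 22, t, 19, 30), (38, 22, t, 22, 11), (38, 22, t, 29, 9)}
π_{F, D, B} gives {(38, 10, t), (38, 11, t), (38, 30, t), (38, 5, t), (38, 9, t)} (5 duplicate(s) eliminated).

{(38, 10, t), (38, 11, t), (38, 30, t), (38, 5, t), (38, 9, t)}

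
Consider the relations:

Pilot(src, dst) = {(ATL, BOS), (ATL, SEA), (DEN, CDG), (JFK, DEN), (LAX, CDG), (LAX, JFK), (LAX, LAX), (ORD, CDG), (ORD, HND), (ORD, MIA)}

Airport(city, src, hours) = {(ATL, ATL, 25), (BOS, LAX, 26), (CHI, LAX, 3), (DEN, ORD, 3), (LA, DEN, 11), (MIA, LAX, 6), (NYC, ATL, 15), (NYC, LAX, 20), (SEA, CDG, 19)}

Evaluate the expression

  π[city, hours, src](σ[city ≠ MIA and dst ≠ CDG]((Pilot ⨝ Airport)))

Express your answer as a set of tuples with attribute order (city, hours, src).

{(ATL, 25, ATL), (BOS, 26, LAX), (CHI, 3, LAX), (DEN, 3, ORD), (NYC, 15, ATL), (NYC, 20, LAX)}

Pilot ⋈ Airport (natural join on src): {(ATL, BOS, ATL, 25), (ATL, BOS, NYC, 15), (ATL, SEA, ATL, 25), (ATL, SEA, NYC, 15), (DEN, CDG, LA, 11), (LAX, CDG, BOS, 26), (LAX, CDG, CHI, 3), (LAX, CDG, MIA, 6), (LAX, CDG, NYC, 20), (LAX, JFK, BOS, 26), (LAX, JFK, CHI, 3), (LAX, JFK, MIA, 6), (LAX, JFK, NYC, 20), (LAX, LAX, BOS, 26), (LAX, LAX, CHI, 3), (LAX, LAX, MIA, 6), (LAX, LAX, NYC, 20), (ORD, CDG, DEN, 3), (ORD, HND, DEN, 3), (ORD, MIA, DEN, 3)}
Selection city ≠ MIA and dst ≠ CDG: {(ATL, BOS, ATL, 25), (ATL, BOS, NYC, 15), (ATL, SEA, ATL, 25), (ATL, SEA, NYC, 15), (LAX, JFK, BOS, 26), (LAX, JFK, CHI, 3), (LAX, JFK, NYC, 20), (LAX, LAX, BOS, 26), (LAX, LAX, CHI, 3), (LAX, LAX, NYC, 20), (ORD, HND, DEN, 3), (ORD, MIA, DEN, 3)}
π[city, hours, src]: project onto (city, hours, src) (6 duplicate(s) eliminated) → {(ATL, 25, ATL), (BOS, 26, LAX), (CHI, 3, LAX), (DEN, 3, ORD), (NYC, 15, ATL), (NYC, 20, LAX)}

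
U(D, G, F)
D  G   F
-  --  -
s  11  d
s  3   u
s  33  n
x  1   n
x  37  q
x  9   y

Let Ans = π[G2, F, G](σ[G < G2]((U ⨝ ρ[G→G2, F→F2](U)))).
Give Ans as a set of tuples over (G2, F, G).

{(11, u, 3), (33, d, 11), (33, u, 3), (37, n, 1), (37, y, 9), (9, n, 1)}

ρ[G→G2, F→F2]: schema becomes (D, G2, F2); tuples unchanged.
U ⋈ ρ[G→G2, F→F2](U) (natural join on D): {(s, 11, d, 11, d), (s, 11, d, 3, u), (s, 11, d, 33, n), (s, 3, u, 11, d), (s, 3, u, 3, u), (s, 3, u, 33, n), (s, 33, n, 11, d), (s, 33, n, 3, u), (s, 33, n, 33, n), (x, 1, n, 1, n), (x, 1, n, 37, q), (x, 1, n, 9, y), (x, 37, q, 1, n), (x, 37, q, 37, q), (x, 37, q, 9, y), (x, 9, y, 1, n), (x, 9, y, 37, q), (x, 9, y, 9, y)}
Filtering on G < G2 leaves {(s, 11, d, 33, n), (s, 3, u, 11, d), (s, 3, u, 33, n), (x, 1, n, 37, q), (x, 1, n, 9, y), (x, 9, y, 37, q)}.
Keep only column(s) G2, F, G: {(11, u, 3), (33, d, 11), (33, u, 3), (37, n, 1), (37, y, 9), (9, n, 1)}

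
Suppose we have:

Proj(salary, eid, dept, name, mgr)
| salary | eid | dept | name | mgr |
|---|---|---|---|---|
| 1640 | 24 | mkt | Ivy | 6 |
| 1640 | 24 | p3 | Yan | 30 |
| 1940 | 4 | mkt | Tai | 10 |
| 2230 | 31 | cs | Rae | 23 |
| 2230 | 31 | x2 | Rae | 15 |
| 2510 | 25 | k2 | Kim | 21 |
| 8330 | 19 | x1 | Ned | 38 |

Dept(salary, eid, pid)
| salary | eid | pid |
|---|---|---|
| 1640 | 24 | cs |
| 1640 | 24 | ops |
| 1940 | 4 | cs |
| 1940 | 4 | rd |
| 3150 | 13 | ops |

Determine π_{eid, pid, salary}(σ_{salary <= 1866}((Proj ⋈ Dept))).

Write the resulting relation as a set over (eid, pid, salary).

Natural join on salary, eid: {(1640, 24, mkt, Ivy, 6, cs), (1640, 24, mkt, Ivy, 6, ops), (1640, 24, p3, Yan, 30, cs), (1640, 24, p3, Yan, 30, ops), (1940, 4, mkt, Tai, 10, cs), (1940, 4, mkt, Tai, 10, rd)}
Selection salary <= 1866: {(1640, 24, mkt, Ivy, 6, cs), (1640, 24, mkt, Ivy, 6, ops), (1640, 24, p3, Yan, 30, cs), (1640, 24, p3, Yan, 30, ops)}
Keep only column(s) eid, pid, salary (2 duplicate(s) eliminated): {(24, cs, 1640), (24, ops, 1640)}

{(24, cs, 1640), (24, ops, 1640)}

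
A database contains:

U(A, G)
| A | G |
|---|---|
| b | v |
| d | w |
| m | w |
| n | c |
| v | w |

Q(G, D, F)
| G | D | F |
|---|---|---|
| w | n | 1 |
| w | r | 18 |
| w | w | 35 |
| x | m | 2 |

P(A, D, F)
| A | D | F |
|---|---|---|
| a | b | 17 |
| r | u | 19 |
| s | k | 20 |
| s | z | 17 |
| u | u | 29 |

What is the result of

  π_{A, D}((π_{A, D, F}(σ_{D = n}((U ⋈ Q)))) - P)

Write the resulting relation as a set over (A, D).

{(d, n), (m, n), (v, n)}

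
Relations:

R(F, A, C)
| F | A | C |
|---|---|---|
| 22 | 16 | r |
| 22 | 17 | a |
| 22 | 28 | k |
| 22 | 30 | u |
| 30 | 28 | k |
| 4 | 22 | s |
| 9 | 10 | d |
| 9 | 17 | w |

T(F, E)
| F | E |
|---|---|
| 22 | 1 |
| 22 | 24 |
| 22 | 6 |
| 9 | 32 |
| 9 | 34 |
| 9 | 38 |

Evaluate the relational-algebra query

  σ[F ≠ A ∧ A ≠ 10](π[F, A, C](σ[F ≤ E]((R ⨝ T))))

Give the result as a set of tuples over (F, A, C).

Natural join on F: {(22, 16, r, 1), (22, 16, r, 24), (22, 16, r, 6), (22, 17, a, 1), (22, 17, a, 24), (22, 17, a, 6), (22, 28, k, 1), (22, 28, k, 24), (22, 28, k, 6), (22, 30, u, 1), (22, 30, u, 24), (22, 30, u, 6), (9, 10, d, 32), (9, 10, d, 34), (9, 10, d, 38), (9, 17, w, 32), (9, 17, w, 34), (9, 17, w, 38)}
Apply σ_{F ≤ E}; surviving tuples: {(22, 16, r, 24), (22, 17, a, 24), (22, 28, k, 24), (22, 30, u, 24), (9, 10, d, 32), (9, 10, d, 34), (9, 10, d, 38), (9, 17, w, 32), (9, 17, w, 34), (9, 17, w, 38)}
Projecting to F, A, C (4 duplicate(s) eliminated): {(22, 16, r), (22, 17, a), (22, 28, k), (22, 30, u), (9, 10, d), (9, 17, w)}
Apply σ_{F ≠ A ∧ A ≠ 10}; surviving tuples: {(22, 16, r), (22, 17, a), (22, 28, k), (22, 30, u), (9, 17, w)}

{(22, 16, r), (22, 17, a), (22, 28, k), (22, 30, u), (9, 17, w)}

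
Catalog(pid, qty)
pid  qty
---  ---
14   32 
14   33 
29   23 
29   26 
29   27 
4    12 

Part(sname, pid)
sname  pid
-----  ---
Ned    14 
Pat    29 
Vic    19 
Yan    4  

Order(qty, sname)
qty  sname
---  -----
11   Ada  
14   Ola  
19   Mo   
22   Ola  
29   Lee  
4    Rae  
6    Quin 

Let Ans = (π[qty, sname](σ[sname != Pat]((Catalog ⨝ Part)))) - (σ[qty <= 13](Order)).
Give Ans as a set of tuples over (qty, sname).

{(12, Yan), (32, Ned), (33, Ned)}

Joining Catalog and Part on pid yields {(14, 32, Ned), (14, 33, Ned), (29, 23, Pat), (29, 26, Pat), (29, 27, Pat), (4, 12, Yan)}.
Apply σ_{sname != Pat}; surviving tuples: {(14, 32, Ned), (14, 33, Ned), (4, 12, Yan)}
π_{qty, sname} gives {(12, Yan), (32, Ned), (33, Ned)}.
Apply σ_{qty <= 13}; surviving tuples: {(11, Ada), (4, Rae), (6, Quin)}
Set difference of the two operands is {(12, Yan), (32, Ned), (33, Ned)}.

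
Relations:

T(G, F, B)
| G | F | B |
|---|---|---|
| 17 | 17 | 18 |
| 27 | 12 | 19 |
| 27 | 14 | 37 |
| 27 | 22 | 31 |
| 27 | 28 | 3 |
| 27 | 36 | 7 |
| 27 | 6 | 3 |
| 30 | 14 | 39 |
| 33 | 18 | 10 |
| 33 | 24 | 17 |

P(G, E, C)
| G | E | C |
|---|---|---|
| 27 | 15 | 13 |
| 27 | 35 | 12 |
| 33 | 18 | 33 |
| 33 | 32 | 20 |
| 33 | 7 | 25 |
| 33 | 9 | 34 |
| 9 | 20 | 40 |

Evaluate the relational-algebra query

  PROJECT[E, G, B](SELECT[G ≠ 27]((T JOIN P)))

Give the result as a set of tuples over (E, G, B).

{(18, 33, 10), (18, 33, 17), (32, 33, 10), (32, 33, 17), (7, 33, 10), (7, 33, 17), (9, 33, 10), (9, 33, 17)}

Joining T and P on G yields {(27, 12, 19, 15, 13), (27, 12, 19, 35, 12), (27, 14, 37, 15, 13), (27, 14, 37, 35, 12), (27, 22, 31, 15, 13), (27, 22, 31, 35, 12), (27, 28, 3, 15, 13), (27, 28, 3, 35, 12), (27, 36, 7, 15, 13), (27, 36, 7, 35, 12), (27, 6, 3, 15, 13), (27, 6, 3, 35, 12), (33, 18, 10, 18, 33), (33, 18, 10, 32, 20), (33, 18, 10, 7, 25), (33, 18, 10, 9, 34), (33, 24, 17, 18, 33), (33, 24, 17, 32, 20), (33, 24, 17, 7, 25), (33, 24, 17, 9, 34)}.
Filtering on G ≠ 27 leaves {(33, 18, 10, 18, 33), (33, 18, 10, 32, 20), (33, 18, 10, 7, 25), (33, 18, 10, 9, 34), (33, 24, 17, 18, 33), (33, 24, 17, 32, 20), (33, 24, 17, 7, 25), (33, 24, 17, 9, 34)}.
Projecting to E, G, B: {(18, 33, 10), (18, 33, 17), (32, 33, 10), (32, 33, 17), (7, 33, 10), (7, 33, 17), (9, 33, 10), (9, 33, 17)}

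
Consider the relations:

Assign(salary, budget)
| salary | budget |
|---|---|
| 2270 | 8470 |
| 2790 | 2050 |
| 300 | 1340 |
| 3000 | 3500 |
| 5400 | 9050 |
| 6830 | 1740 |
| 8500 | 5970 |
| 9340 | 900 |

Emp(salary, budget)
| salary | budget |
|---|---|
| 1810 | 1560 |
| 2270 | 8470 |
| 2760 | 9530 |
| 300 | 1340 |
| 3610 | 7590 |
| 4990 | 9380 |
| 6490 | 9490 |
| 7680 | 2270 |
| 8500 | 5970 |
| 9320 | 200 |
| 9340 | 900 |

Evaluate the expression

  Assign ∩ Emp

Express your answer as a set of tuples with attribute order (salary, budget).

{(2270, 8470), (300, 1340), (8500, 5970), (9340, 900)}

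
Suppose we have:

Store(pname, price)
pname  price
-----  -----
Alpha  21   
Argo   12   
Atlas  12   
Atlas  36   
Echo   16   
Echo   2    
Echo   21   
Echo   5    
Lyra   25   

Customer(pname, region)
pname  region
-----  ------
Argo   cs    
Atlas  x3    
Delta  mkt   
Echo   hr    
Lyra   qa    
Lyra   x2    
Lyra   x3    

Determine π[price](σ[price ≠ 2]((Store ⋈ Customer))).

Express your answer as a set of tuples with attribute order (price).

Store ⋈ Customer (natural join on pname): {(Argo, 12, cs), (Atlas, 12, x3), (Atlas, 36, x3), (Echo, 16, hr), (Echo, 2, hr), (Echo, 21, hr), (Echo, 5, hr), (Lyra, 25, qa), (Lyra, 25, x2), (Lyra, 25, x3)}
Selection price ≠ 2: {(Argo, 12, cs), (Atlas, 12, x3), (Atlas, 36, x3), (Echo, 16, hr), (Echo, 21, hr), (Echo, 5, hr), (Lyra, 25, qa), (Lyra, 25, x2), (Lyra, 25, x3)}
Projecting to price (3 duplicate(s) eliminated): {12, 16, 21, 25, 36, 5}

{12, 16, 21, 25, 36, 5}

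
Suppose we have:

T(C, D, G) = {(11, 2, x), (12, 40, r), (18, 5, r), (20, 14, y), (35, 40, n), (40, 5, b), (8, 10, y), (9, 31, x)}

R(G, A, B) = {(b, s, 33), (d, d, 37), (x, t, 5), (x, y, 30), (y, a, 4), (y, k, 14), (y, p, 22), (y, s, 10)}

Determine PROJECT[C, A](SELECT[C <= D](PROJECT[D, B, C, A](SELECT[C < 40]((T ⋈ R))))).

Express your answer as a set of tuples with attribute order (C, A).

T ⋈ R (natural join on G): {(11, 2, x, t, 5), (11, 2, x, y, 30), (20, 14, y, a, 4), (20, 14, y, k, 14), (20, 14, y, p, 22), (20, 14, y, s, 10), (40, 5, b, s, 33), (8, 10, y, a, 4), (8, 10, y, k, 14), (8, 10, y, p, 22), (8, 10, y, s, 10), (9, 31, x, t, 5), (9, 31, x, y, 30)}
σ[C < 40]: keep tuples satisfying C < 40 → {(11, 2, x, t, 5), (11, 2, x, y, 30), (20, 14, y, a, 4), (20, 14, y, k, 14), (20, 14, y, p, 22), (20, 14, y, s, 10), (8, 10, y, a, 4), (8, 10, y, k, 14), (8, 10, y, p, 22), (8, 10, y, s, 10), (9, 31, x, t, 5), (9, 31, x, y, 30)}
π_{D, B, C, A} gives {(10, 10, 8, s), (10, 14, 8, k), (10, 22, 8, p), (10, 4, 8, a), (14, 10, 20, s), (14, 14, 20, k), (14, 22, 20, p), (14, 4, 20, a), (2, 30, 11, y), (2, 5, 11, t), (31, 30, 9, y), (31, 5, 9, t)}.
σ[C <= D]: keep tuples satisfying C <= D → {(10, 10, 8, s), (10, 14, 8, k), (10, 22, 8, p), (10, 4, 8, a), (31, 30, 9, y), (31, 5, 9, t)}
π_{C, A} gives {(8, a), (8, k), (8, p), (8, s), (9, t), (9, y)}.

{(8, a), (8, k), (8, p), (8, s), (9, t), (9, y)}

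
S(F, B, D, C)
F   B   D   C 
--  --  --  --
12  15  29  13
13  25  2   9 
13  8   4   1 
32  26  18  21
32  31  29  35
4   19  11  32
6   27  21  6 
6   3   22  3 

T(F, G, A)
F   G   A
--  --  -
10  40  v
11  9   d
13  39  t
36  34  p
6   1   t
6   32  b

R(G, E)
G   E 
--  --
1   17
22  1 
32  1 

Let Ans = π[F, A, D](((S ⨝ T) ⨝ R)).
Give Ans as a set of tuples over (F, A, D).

S ⋈ T (natural join on F): {(13, 25, 2, 9, 39, t), (13, 8, 4, 1, 39, t), (6, 27, 21, 6, 1, t), (6, 27, 21, 6, 32, b), (6, 3, 22, 3, 1, t), (6, 3, 22, 3, 32, b)}
(S ⨝ T) ⋈ R (natural join on G): {(6, 27, 21, 6, 1, t, 17), (6, 27, 21, 6, 32, b, 1), (6, 3, 22, 3, 1, t, 17), (6, 3, 22, 3, 32, b, 1)}
π_{F, A, D} gives {(6, b, 21), (6, b, 22), (6, t, 21), (6, t, 22)}.

{(6, b, 21), (6, b, 22), (6, t, 21), (6, t, 22)}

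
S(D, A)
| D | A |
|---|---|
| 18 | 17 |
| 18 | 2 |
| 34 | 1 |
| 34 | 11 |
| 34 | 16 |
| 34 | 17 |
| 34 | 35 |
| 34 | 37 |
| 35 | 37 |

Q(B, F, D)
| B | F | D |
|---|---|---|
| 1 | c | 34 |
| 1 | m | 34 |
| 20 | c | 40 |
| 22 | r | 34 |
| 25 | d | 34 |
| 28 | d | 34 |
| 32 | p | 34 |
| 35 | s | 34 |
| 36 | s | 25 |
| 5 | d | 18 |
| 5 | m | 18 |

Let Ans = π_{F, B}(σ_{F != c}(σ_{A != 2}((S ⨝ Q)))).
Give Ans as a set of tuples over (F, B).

S ⋈ Q (natural join on D): {(18, 17, 5, d), (18, 17, 5, m), (18, 2, 5, d), (18, 2, 5, m), (34, 1, 1, c), (34, 1, 1, m), (34, 1, 22, r), (34, 1, 25, d), (34, 1, 28, d), (34, 1, 32, p), (34, 1, 35, s), (34, 11, 1, c), (34, 11, 1, m), (34, 11, 22, r), (34, 11, 25, d), (34, 11, 28, d), (34, 11, 32, p), (34, 11, 35, s), (34, 16, 1, c), (34, 16, 1, m), (34, 16, 22, r), (34, 16, 25, d), (34, 16, 28, d), (34, 16, 32, p), (34, 16, 35, s), (34, 17, 1, c), (34, 17, 1, m), (34, 17, 22, r), (34, 17, 25, d), (34, 17, 28, d), (34, 17, 32, p), (34, 17, 35, s), (34, 35, 1, c), (34, 35, 1, m), (34, 35, 22, r), (34, 35, 25, d), (34, 35, 28, d), (34, 35, 32, p), (34, 35, 35, s), (34, 37, 1, c), (34, 37, 1, m), (34, 37, 22, r), (34, 37, 25, d), (34, 37, 28, d), (34, 37, 32, p), (34, 37, 35, s)}
Filtering on A != 2 leaves {(18, 17, 5, d), (18, 17, 5, m), (34, 1, 1, c), (34, 1, 1, m), (34, 1, 22, r), (34, 1, 25, d), (34, 1, 28, d), (34, 1, 32, p), (34, 1, 35, s), (34, 11, 1, c), (34, 11, 1, m), (34, 11, 22, r), (34, 11, 25, d), (34, 11, 28, d), (34, 11, 32, p), (34, 11, 35, s), (34, 16, 1, c), (34, 16, 1, m), (34, 16, 22, r), (34, 16, 25, d), (34, 16, 28, d), (34, 16, 32, p), (34, 16, 35, s), (34, 17, 1, c), (34, 17, 1, m), (34, 17, 22, r), (34, 17, 25, d), (34, 17, 28, d), (34, 17, 32, p), (34, 17, 35, s), (34, 35, 1, c), (34, 35, 1, m), (34, 35, 22, r), (34, 35, 25, d), (34, 35, 28, d), (34, 35, 32, p), (34, 35, 35, s), (34, 37, 1, c), (34, 37, 1, m), (34, 37, 22, r), (34, 37, 25, d), (34, 37, 28, d), (34, 37, 32, p), (34, 37, 35, s)}.
Filtering on F != c leaves {(18, 17, 5, d), (18, 17, 5, m), (34, 1, 1, m), (34, 1, 22, r), (34, 1, 25, d), (34, 1, 28, d), (34, 1, 32, p), (34, 1, 35, s), (34, 11, 1, m), (34, 11, 22, r), (34, 11, 25, d), (34, 11, 28, d), (34, 11, 32, p), (34, 11, 35, s), (34, 16, 1, m), (34, 16, 22, r), (34, 16, 25, d), (34, 16, 28, d), (34, 16, 32, p), (34, 16, 35, s), (34, 17, 1, m), (34, 17, 22, r), (34, 17, 25, d), (34, 17, 28, d), (34, 17, 32, p), (34, 17, 35, s), (34, 35, 1, m), (34, 35, 22, r), (34, 35, 25, d), (34, 35, 28, d), (34, 35, 32, p), (34, 35, 35, s), (34, 37, 1, m), (34, 37, 22, r), (34, 37, 25, d), (34, 37, 28, d), (34, 37, 32, p), (34, 37, 35, s)}.
π_{F, B} gives {(d, 25), (d, 28), (d, 5), (m, 1), (m, 5), (p, 32), (r, 22), (s, 35)} (30 duplicate(s) eliminated).

{(d, 25), (d, 28), (d, 5), (m, 1), (m, 5), (p, 32), (r, 22), (s, 35)}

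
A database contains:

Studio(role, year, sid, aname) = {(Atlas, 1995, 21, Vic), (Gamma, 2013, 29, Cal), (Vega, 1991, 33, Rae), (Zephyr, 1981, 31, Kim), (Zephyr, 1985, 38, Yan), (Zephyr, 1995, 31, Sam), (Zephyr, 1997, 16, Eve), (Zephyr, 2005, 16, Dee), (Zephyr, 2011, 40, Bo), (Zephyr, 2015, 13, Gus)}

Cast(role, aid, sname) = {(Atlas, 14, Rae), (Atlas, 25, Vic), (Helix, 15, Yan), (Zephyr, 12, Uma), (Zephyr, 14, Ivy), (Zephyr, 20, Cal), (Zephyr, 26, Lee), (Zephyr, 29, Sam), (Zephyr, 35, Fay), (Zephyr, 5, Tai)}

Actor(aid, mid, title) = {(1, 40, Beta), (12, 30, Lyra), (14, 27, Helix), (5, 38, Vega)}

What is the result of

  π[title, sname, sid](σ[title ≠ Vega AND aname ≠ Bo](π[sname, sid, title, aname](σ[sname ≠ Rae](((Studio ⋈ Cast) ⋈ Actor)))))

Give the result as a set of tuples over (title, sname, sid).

{(Helix, Ivy, 13), (Helix, Ivy, 16), (Helix, Ivy, 31), (Helix, Ivy, 38), (Lyra, Uma, 13), (Lyra, Uma, 16), (Lyra, Uma, 31), (Lyra, Uma, 38)}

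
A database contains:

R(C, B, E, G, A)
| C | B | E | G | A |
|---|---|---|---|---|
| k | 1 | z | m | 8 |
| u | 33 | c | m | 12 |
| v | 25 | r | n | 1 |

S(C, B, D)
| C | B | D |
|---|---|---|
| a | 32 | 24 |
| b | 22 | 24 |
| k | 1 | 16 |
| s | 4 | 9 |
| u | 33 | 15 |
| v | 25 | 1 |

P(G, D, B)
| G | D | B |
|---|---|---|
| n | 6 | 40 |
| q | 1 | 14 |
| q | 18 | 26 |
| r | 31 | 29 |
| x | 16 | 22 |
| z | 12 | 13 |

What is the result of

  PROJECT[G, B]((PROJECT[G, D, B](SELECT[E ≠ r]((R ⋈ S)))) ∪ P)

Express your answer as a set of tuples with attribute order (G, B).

{(m, 1), (m, 33), (n, 40), (q, 14), (q, 26), (r, 29), (x, 22), (z, 13)}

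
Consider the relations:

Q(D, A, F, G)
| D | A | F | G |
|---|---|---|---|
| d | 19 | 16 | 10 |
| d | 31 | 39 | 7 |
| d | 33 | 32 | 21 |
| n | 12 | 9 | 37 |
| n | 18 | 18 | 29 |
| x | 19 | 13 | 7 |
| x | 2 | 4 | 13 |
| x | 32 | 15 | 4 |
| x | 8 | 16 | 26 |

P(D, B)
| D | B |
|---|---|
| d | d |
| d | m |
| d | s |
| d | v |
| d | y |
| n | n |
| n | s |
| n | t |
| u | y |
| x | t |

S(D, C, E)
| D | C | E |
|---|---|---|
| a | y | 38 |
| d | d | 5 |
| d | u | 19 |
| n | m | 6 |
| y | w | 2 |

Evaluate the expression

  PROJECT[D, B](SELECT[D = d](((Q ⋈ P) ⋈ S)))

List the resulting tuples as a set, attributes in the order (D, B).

Natural join on D: {(d, 19, 16, 10, d), (d, 19, 16, 10, m), (d, 19, 16, 10, s), (d, 19, 16, 10, v), (d, 19, 16, 10, y), (d, 31, 39, 7, d), (d, 31, 39, 7, m), (d, 31, 39, 7, s), (d, 31, 39, 7, v), (d, 31, 39, 7, y), (d, 33, 32, 21, d), (d, 33, 32, 21, m), (d, 33, 32, 21, s), (d, 33, 32, 21, v), (d, 33, 32, 21, y), (n, 12, 9, 37, n), (n, 12, 9, 37, s), (n, 12, 9, 37, t), (n, 18, 18, 29, n), (n, 18, 18, 29, s), (n, 18, 18, 29, t), (x, 19, 13, 7, t), (x, 2, 4, 13, t), (x, 32, 15, 4, t), (x, 8, 16, 26, t)}
Natural join on D: {(d, 19, 16, 10, d, d, 5), (d, 19, 16, 10, d, u, 19), (d, 19, 16, 10, m, d, 5), (d, 19, 16, 10, m, u, 19), (d, 19, 16, 10, s, d, 5), (d, 19, 16, 10, s, u, 19), (d, 19, 16, 10, v, d, 5), (d, 19, 16, 10, v, u, 19), (d, 19, 16, 10, y, d, 5), (d, 19, 16, 10, y, u, 19), (d, 31, 39, 7, d, d, 5), (d, 31, 39, 7, d, u, 19), (d, 31, 39, 7, m, d, 5), (d, 31, 39, 7, m, u, 19), (d, 31, 39, 7, s, d, 5), (d, 31, 39, 7, s, u, 19), (d, 31, 39, 7, v, d, 5), (d, 31, 39, 7, v, u, 19), (d, 31, 39, 7, y, d, 5), (d, 31, 39, 7, y, u, 19), (d, 33, 32, 21, d, d, 5), (d, 33, 32, 21, d, u, 19), (d, 33, 32, 21, m, d, 5), (d, 33, 32, 21, m, u, 19), (d, 33, 32, 21, s, d, 5), (d, 33, 32, 21, s, u, 19), (d, 33, 32, 21, v, d, 5), (d, 33, 32, 21, v, u, 19), (d, 33, 32, 21, y, d, 5), (d, 33, 32, 21, y, u, 19), (n, 12, 9, 37, n, m, 6), (n, 12, 9, 37, s, m, 6), (n, 12, 9, 37, t, m, 6), (n, 18, 18, 29, n, m, 6), (n, 18, 18, 29, s, m, 6), (n, 18, 18, 29, t, m, 6)}
Selection D = d: {(d, 19, 16, 10, d, d, 5), (d, 19, 16, 10, d, u, 19), (d, 19, 16, 10, m, d, 5), (d, 19, 16, 10, m, u, 19), (d, 19, 16, 10, s, d, 5), (d, 19, 16, 10, s, u, 19), (d, 19, 16, 10, v, d, 5), (d, 19, 16, 10, v, u, 19), (d, 19, 16, 10, y, d, 5), (d, 19, 16, 10, y, u, 19), (d, 31, 39, 7, d, d, 5), (d, 31, 39, 7, d, u, 19), (d, 31, 39, 7, m, d, 5), (d, 31, 39, 7, m, u, 19), (d, 31, 39, 7, s, d, 5), (d, 31, 39, 7, s, u, 19), (d, 31, 39, 7, v, d, 5), (d, 31, 39, 7, v, u, 19), (d, 31, 39, 7, y, d, 5), (d, 31, 39, 7, y, u, 19), (d, 33, 32, 21, d, d, 5), (d, 33, 32, 21, d, u, 19), (d, 33, 32, 21, m, d, 5), (d, 33, 32, 21, m, u, 19), (d, 33, 32, 21, s, d, 5), (d, 33, 32, 21, s, u, 19), (d, 33, 32, 21, v, d, 5), (d, 33, 32, 21, v, u, 19), (d, 33, 32, 21, y, d, 5), (d, 33, 32, 21, y, u, 19)}
π[D, B]: project onto (D, B) (25 duplicate(s) eliminated) → {(d, d), (d, m), (d, s), (d, v), (d, y)}

{(d, d), (d, m), (d, s), (d, v), (d, y)}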